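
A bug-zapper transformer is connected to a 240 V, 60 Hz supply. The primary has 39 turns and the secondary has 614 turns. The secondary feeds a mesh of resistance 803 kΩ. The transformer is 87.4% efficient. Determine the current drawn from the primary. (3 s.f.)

I_p ≈ 0.0848 A

V_s = 240 × 614/39 = 3778.5 V.
I_s = V_s/R = 3778.5/803000 = 0.0047054 A.
P_out = V_s I_s = 3778.5 × 0.0047054 = 17.779 W.
P_in = P_out/η = 17.779/0.874 = 20.342 W.
I_p = P_in/V_p = 20.342/240 = 0.0848 A.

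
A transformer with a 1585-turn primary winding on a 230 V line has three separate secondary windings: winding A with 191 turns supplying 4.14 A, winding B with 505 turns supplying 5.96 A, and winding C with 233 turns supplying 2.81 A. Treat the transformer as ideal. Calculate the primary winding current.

V_A = 230 × 191/1585 = 27.716 V; V_B = 230 × 505/1585 = 73.281 V; V_C = 230 × 233/1585 = 33.811 V.
P_out = V_A I_A + V_B I_B + V_C I_C = 27.716×4.14 + 73.281×5.96 + 33.811×2.81 = 114.74 + 436.75 + 95.008 = 646.51 W.
Ideal ⇒ P_in = P_out, so I_p = P_out/V_p = 646.51/230 = 2.81 A.

I_p ≈ 2.81 A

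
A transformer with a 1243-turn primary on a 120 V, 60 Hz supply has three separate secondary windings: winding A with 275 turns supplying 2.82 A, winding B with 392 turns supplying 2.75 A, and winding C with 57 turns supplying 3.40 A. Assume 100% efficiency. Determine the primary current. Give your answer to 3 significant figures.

V_A = 120 × 275/1243 = 26.549 V; V_B = 120 × 392/1243 = 37.844 V; V_C = 120 × 57/1243 = 5.5028 V.
P_out = V_A I_A + V_B I_B + V_C I_C = 26.549×2.82 + 37.844×2.75 + 5.5028×3.40 = 74.867 + 104.07 + 18.710 = 197.65 W.
Ideal ⇒ P_in = P_out, so I_p = P_out/V_p = 197.65/120 = 1.65 A.

I_p ≈ 1.65 A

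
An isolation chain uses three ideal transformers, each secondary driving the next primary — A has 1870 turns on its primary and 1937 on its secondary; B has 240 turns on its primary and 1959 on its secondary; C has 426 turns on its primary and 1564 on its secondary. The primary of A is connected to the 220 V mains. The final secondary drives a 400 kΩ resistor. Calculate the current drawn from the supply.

I_supply ≈ 0.530 A

After A: V = 220.00 × 1937/1870 = 227.88 V.
After B: V = 227.88 × 1959/240 = 1860.1 V.
After C: V = 1860.1 × 1564/426 = 6829.1 V.
I_load = 6829.1/400000 = 0.017073 A, so P_out = 6829.1 × 0.017073 = 116.59 W.
All ideal ⇒ P_in = P_out, so I_supply = 116.59/220 = 0.530 A.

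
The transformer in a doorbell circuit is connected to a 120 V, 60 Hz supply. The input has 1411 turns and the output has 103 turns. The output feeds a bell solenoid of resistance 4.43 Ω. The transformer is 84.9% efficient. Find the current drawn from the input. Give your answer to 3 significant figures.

I_in ≈ 0.170 A

V_out = 120 × 103/1411 = 8.7597 V.
I_out = V_out/R = 8.7597/4.43 = 1.9774 A.
P_out = V_out I_out = 8.7597 × 1.9774 = 17.321 W.
P_in = P_out/η = 17.321/0.849 = 20.402 W.
I_in = P_in/V_in = 20.402/120 = 0.170 A.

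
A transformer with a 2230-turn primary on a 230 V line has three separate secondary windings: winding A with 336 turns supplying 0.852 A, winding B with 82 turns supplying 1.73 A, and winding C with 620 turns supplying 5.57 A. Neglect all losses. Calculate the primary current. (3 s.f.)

I_p ≈ 1.74 A

V_A = 230 × 336/2230 = 34.655 V; V_B = 230 × 82/2230 = 8.4574 V; V_C = 230 × 620/2230 = 63.946 V.
P_out = V_A I_A + V_B I_B + V_C I_C = 34.655×0.852 + 8.4574×1.73 + 63.946×5.57 = 29.526 + 14.631 + 356.18 = 400.34 W.
Ideal ⇒ P_in = P_out, so I_p = P_out/V_p = 400.34/230 = 1.74 A.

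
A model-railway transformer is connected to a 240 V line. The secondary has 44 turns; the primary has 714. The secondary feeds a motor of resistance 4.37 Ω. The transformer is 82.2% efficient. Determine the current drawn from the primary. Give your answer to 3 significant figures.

I_p ≈ 0.254 A

V_s = 240 × 44/714 = 14.790 V.
I_s = V_s/R = 14.790/4.37 = 3.3844 A.
P_out = V_s I_s = 14.790 × 3.3844 = 50.055 W.
P_in = P_out/η = 50.055/0.822 = 60.895 W.
I_p = P_in/V_p = 60.895/240 = 0.254 A.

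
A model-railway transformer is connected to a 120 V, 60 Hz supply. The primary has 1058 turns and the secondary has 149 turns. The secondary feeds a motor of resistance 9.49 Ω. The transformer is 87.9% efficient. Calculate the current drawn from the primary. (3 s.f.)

V_s = 120 × 149/1058 = 16.900 V.
I_s = V_s/R = 16.900/9.49 = 1.7808 A.
P_out = V_s I_s = 16.900 × 1.7808 = 30.095 W.
P_in = P_out/η = 30.095/0.879 = 34.238 W.
I_p = P_in/V_p = 34.238/120 = 0.285 A.

I_p ≈ 0.285 A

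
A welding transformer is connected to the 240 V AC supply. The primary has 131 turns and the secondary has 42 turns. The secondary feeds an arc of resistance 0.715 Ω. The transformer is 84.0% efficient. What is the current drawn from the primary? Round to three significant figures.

V_s = 240 × 42/131 = 76.947 V.
I_s = V_s/R = 76.947/0.715 = 107.62 A.
P_out = V_s I_s = 76.947 × 107.62 = 8280.8 W.
P_in = P_out/η = 8280.8/0.840 = 9858.1 W.
I_p = P_in/V_p = 9858.1/240 = 41.1 A.

I_p ≈ 41.1 A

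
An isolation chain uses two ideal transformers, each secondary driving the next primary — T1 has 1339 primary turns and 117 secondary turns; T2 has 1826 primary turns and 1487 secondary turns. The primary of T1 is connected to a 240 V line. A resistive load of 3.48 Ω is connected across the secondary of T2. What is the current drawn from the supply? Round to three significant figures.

I_supply ≈ 0.349 A

Secondary of T1: V = 240.00 × 117/1339 = 20.971 V.
Secondary of T2: V = 20.971 × 1487/1826 = 17.078 V.
I_load = 17.078/3.48 = 4.9074 A, so P_out = 17.078 × 4.9074 = 83.806 W.
All ideal ⇒ P_in = P_out, so I_supply = 83.806/240 = 0.349 A.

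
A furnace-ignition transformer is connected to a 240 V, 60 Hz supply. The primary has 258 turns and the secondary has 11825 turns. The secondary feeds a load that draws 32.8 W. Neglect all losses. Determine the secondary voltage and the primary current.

V_s = V_p × N_s/N_p = 240 × 11825/258 = 11000 V.
I_s = P/V_s = 32.8/11000 = 0.0029818 A.
I_p = I_s × N_s/N_p = 0.0029818 × 11825/258 = 0.137 A.

V_s ≈ 11000 V, I_p ≈ 0.137 A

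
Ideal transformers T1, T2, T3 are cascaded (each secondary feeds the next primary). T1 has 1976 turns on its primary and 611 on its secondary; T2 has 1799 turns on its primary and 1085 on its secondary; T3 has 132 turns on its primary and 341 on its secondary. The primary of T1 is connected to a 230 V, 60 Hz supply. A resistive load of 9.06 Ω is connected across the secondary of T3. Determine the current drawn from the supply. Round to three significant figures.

After T1: V = 230.00 × 611/1976 = 71.118 V.
After T2: V = 71.118 × 1085/1799 = 42.892 V.
After T3: V = 42.892 × 341/132 = 110.81 V.
I_load = 110.81/9.06 = 12.230 A, so P_out = 110.81 × 12.230 = 1355.2 W.
All ideal ⇒ P_in = P_out, so I_supply = 1355.2/230 = 5.89 A.

I_supply ≈ 5.89 A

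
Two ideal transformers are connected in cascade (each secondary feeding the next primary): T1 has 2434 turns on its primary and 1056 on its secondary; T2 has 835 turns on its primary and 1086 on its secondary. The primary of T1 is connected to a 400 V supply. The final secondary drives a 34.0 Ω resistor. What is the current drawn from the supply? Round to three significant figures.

After T1: V = 400.00 × 1056/2434 = 173.54 V.
After T2: V = 173.54 × 1086/835 = 225.71 V.
I_load = 225.71/34.0 = 6.6385 A, so P_out = 225.71 × 6.6385 = 1498.4 W.
All ideal ⇒ P_in = P_out, so I_supply = 1498.4/400 = 3.75 A.

I_supply ≈ 3.75 A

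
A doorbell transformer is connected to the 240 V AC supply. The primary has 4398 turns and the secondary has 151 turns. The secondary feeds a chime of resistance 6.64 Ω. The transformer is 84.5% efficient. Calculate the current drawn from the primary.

I_p ≈ 0.0504 A

V_s = 240 × 151/4398 = 8.2401 V.
I_s = V_s/R = 8.2401/6.64 = 1.2410 A.
P_out = V_s I_s = 8.2401 × 1.2410 = 10.226 W.
P_in = P_out/η = 10.226/0.845 = 12.102 W.
I_p = P_in/V_p = 12.102/240 = 0.0504 A.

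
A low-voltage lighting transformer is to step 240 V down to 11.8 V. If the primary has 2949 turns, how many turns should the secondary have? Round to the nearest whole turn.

N_s = 145 turns

N_s/N_p = V_s/V_p, so N_s = 2949 × 11.8/240 = 145.0 ≈ 145 turns.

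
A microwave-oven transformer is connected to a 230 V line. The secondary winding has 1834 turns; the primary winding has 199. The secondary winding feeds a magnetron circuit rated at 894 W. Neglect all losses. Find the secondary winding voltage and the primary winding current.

V_s ≈ 2120 V, I_p ≈ 3.89 A

V_s = V_p × N_s/N_p = 230 × 1834/199 = 2119.7 V.
I_s = P/V_s = 894/2119.7 = 0.42176 A.
I_p = I_s × N_s/N_p = 0.42176 × 1834/199 = 3.89 A.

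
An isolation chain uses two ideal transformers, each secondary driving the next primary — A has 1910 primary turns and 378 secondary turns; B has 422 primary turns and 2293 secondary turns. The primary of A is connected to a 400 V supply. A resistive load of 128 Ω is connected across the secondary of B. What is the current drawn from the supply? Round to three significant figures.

I_supply ≈ 3.61 A

Secondary of A: V = 400.00 × 378/1910 = 79.162 V.
Secondary of B: V = 79.162 × 2293/422 = 430.14 V.
I_load = 430.14/128 = 3.3605 A, so P_out = 430.14 × 3.3605 = 1445.5 W.
All ideal ⇒ P_in = P_out, so I_supply = 1445.5/400 = 3.61 A.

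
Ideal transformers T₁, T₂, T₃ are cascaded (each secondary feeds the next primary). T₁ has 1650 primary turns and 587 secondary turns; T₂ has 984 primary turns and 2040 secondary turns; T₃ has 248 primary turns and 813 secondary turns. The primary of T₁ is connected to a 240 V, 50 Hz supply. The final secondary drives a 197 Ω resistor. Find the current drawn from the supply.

Secondary of T₁: V = 240.00 × 587/1650 = 85.382 V.
Secondary of T₂: V = 85.382 × 2040/984 = 177.01 V.
Secondary of T₃: V = 177.01 × 813/248 = 580.28 V.
I_load = 580.28/197 = 2.9456 A, so P_out = 580.28 × 2.9456 = 1709.3 W.
All ideal ⇒ P_in = P_out, so I_supply = 1709.3/240 = 7.12 A.

I_supply ≈ 7.12 A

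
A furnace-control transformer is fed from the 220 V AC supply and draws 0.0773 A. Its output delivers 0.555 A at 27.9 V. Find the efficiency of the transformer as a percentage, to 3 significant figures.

P_in = 220 × 0.0773 = 17.0060 W.
P_out = 27.9 × 0.555 = 15.4845 W.
η = P_out/P_in = 15.4845/17.0060 = 0.911.

η ≈ 91.1%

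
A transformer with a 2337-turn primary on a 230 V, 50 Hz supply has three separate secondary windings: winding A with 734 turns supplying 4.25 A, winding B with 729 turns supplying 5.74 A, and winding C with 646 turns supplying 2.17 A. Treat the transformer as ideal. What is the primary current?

V_A = 230 × 734/2337 = 72.238 V; V_B = 230 × 729/2337 = 71.746 V; V_C = 230 × 646/2337 = 63.577 V.
P_out = V_A I_A + V_B I_B + V_C I_C = 72.238×4.25 + 71.746×5.74 + 63.577×2.17 = 307.01 + 411.82 + 137.96 = 856.79 W.
Ideal ⇒ P_in = P_out, so I_p = P_out/V_p = 856.79/230 = 3.73 A.

I_p ≈ 3.73 A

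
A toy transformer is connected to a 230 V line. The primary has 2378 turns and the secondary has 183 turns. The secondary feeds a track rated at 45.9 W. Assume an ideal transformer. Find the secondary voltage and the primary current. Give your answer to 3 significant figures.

V_s ≈ 17.7 V, I_p ≈ 0.200 A

V_s = V_p × N_s/N_p = 230 × 183/2378 = 17.700 V.
I_s = P/V_s = 45.9/17.700 = 2.5933 A.
I_p = I_s × N_s/N_p = 2.5933 × 183/2378 = 0.200 A.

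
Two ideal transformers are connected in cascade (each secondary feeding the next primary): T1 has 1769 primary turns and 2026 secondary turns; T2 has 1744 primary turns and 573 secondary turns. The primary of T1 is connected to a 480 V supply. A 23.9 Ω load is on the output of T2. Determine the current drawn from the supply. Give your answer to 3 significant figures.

I_supply ≈ 2.84 A

After T1: V = 480.00 × 2026/1769 = 549.73 V.
After T2: V = 549.73 × 573/1744 = 180.62 V.
I_load = 180.62/23.9 = 7.5572 A, so P_out = 180.62 × 7.5572 = 1365.0 W.
All ideal ⇒ P_in = P_out, so I_supply = 1365.0/480 = 2.84 A.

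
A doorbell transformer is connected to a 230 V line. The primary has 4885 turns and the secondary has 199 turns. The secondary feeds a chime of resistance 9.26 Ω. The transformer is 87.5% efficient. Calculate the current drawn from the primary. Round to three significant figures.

I_p ≈ 0.0471 A

V_s = 230 × 199/4885 = 9.3695 V.
I_s = V_s/R = 9.3695/9.26 = 1.0118 A.
P_out = V_s I_s = 9.3695 × 1.0118 = 9.4803 W.
P_in = P_out/η = 9.4803/0.875 = 10.835 W.
I_p = P_in/V_p = 10.835/230 = 0.0471 A.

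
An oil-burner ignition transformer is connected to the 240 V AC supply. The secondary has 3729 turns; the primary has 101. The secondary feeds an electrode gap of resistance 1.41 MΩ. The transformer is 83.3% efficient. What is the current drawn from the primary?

I_p ≈ 0.279 A

V_s = 240 × 3729/101 = 8861.0 V.
I_s = V_s/R = 8861.0/(1.41×10^6) = 0.0062844 A.
P_out = V_s I_s = 8861.0 × 0.0062844 = 55.686 W.
P_in = P_out/η = 55.686/0.833 = 66.850 W.
I_p = P_in/V_p = 66.850/240 = 0.279 A.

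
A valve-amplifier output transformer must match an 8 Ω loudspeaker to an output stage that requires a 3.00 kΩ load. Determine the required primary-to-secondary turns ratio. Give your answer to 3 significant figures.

Z_p/Z_s = (N_p/N_s)², so N_p/N_s = √(3000/8) = √375 = 19.4.

N_p/N_s ≈ 19.4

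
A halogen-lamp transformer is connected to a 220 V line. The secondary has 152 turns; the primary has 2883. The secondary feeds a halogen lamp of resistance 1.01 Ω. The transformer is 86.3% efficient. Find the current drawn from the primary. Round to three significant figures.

I_p ≈ 0.702 A

V_s = 220 × 152/2883 = 11.599 V.
I_s = V_s/R = 11.599/1.01 = 11.484 A.
P_out = V_s I_s = 11.599 × 11.484 = 133.21 W.
P_in = P_out/η = 133.21/0.863 = 154.35 W.
I_p = P_in/V_p = 154.35/220 = 0.702 A.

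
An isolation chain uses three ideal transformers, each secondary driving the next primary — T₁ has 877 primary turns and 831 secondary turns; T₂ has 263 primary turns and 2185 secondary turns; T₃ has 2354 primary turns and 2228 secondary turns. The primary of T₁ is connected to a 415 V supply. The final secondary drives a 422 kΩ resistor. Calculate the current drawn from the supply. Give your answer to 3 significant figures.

After T₁: V = 415.00 × 831/877 = 393.23 V.
After T₂: V = 393.23 × 2185/263 = 3267.0 V.
After T₃: V = 3267.0 × 2228/2354 = 3092.1 V.
I_load = 3092.1/422000 = 0.0073273 A, so P_out = 3092.1 × 0.0073273 = 22.657 W.
All ideal ⇒ P_in = P_out, so I_supply = 22.657/415 = 0.0546 A.

I_supply ≈ 0.0546 A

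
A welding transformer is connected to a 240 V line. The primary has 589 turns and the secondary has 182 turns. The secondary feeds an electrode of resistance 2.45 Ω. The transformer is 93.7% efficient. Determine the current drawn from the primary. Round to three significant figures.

I_p ≈ 9.98 A

V_s = 240 × 182/589 = 74.160 V.
I_s = V_s/R = 74.160/2.45 = 30.269 A.
P_out = V_s I_s = 74.160 × 30.269 = 2244.8 W.
P_in = P_out/η = 2244.8/0.937 = 2395.7 W.
I_p = P_in/V_p = 2395.7/240 = 9.98 A.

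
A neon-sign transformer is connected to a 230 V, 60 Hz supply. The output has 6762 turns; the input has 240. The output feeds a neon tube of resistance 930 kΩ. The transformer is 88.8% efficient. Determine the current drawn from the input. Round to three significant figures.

V_out = 230 × 6762/240 = 6480.2 V.
I_out = V_out/R = 6480.2/930000 = 0.0069680 A.
P_out = V_out I_out = 6480.2 × 0.0069680 = 45.154 W.
P_in = P_out/η = 45.154/0.888 = 50.850 W.
I_in = P_in/V_in = 50.850/230 = 0.221 A.

I_in ≈ 0.221 A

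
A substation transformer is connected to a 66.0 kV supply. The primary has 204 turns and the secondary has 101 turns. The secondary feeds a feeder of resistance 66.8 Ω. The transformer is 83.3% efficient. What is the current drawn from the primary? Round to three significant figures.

I_p ≈ 291 A

V_s = 66000 × 101/204 = 32676 V.
I_s = V_s/R = 32676/66.8 = 489.17 A.
P_out = V_s I_s = 32676 × 489.17 = 1.5984×10^7 W.
P_in = P_out/η = 1.5984×10^7/0.833 = 1.9189×10^7 W.
I_p = P_in/V_p = 1.9189×10^7/66000 = 291 A.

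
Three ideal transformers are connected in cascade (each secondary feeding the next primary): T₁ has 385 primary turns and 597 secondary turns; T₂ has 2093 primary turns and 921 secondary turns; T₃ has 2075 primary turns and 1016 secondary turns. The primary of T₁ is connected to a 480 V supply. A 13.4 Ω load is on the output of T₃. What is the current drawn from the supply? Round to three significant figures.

I_supply ≈ 4.00 A

Secondary of T₁: V = 480.00 × 597/385 = 744.31 V.
Secondary of T₂: V = 744.31 × 921/2093 = 327.53 V.
Secondary of T₃: V = 327.53 × 1016/2075 = 160.37 V.
I_load = 160.37/13.4 = 11.968 A, so P_out = 160.37 × 11.968 = 1919.3 W.
All ideal ⇒ P_in = P_out, so I_supply = 1919.3/480 = 4.00 A.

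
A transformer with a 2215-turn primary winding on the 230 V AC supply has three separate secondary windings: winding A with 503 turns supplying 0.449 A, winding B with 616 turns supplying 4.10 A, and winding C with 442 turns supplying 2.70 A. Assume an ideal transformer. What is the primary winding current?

I_p ≈ 1.78 A

V_A = 230 × 503/2215 = 52.230 V; V_B = 230 × 616/2215 = 63.964 V; V_C = 230 × 442/2215 = 45.896 V.
P_out = V_A I_A + V_B I_B + V_C I_C = 52.230×0.449 + 63.964×4.10 + 45.896×2.70 = 23.451 + 262.25 + 123.92 = 409.62 W.
Ideal ⇒ P_in = P_out, so I_p = P_out/V_p = 409.62/230 = 1.78 A.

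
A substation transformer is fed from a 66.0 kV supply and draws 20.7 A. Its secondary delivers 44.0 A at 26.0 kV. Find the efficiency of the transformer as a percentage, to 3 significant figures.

P_in = 66000 × 20.7 = 1.36620×10^6 W.
P_out = 26000 × 44.0 = 1.14400×10^6 W.
η = P_out/P_in = 1.14400×10^6/(1.36620×10^6) = 0.837.

η ≈ 83.7%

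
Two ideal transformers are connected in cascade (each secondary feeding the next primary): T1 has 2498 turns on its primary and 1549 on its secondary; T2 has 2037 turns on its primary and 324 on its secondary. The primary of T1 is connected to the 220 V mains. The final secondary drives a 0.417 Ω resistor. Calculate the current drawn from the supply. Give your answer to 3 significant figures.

I_supply ≈ 5.13 A

After T1: V = 220.00 × 1549/2498 = 136.42 V.
After T2: V = 136.42 × 324/2037 = 21.699 V.
I_load = 21.699/0.417 = 52.035 A, so P_out = 21.699 × 52.035 = 1129.1 W.
All ideal ⇒ P_in = P_out, so I_supply = 1129.1/220 = 5.13 A.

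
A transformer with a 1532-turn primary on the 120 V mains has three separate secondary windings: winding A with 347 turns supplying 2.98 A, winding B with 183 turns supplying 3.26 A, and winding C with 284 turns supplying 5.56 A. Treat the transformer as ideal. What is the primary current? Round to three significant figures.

I_p ≈ 2.10 A

V_A = 120 × 347/1532 = 27.180 V; V_B = 120 × 183/1532 = 14.334 V; V_C = 120 × 284/1532 = 22.245 V.
P_out = V_A I_A + V_B I_B + V_C I_C = 27.180×2.98 + 14.334×3.26 + 22.245×5.56 = 80.997 + 46.730 + 123.68 = 251.41 W.
Ideal ⇒ P_in = P_out, so I_p = P_out/V_p = 251.41/120 = 2.10 A.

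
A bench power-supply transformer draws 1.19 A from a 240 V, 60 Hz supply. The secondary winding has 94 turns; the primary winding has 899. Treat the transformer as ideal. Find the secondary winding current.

I_s/I_p = N_p/N_s, so I_s = 1.19 × 899/94 = 11.4 A.

I_s ≈ 11.4 A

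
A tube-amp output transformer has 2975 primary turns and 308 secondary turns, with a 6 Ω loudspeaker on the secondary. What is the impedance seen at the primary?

Z_p = (N_p/N_s)² × Z_s = (2975/308)² × 6 = 560 Ω.

Z_p ≈ 560 Ω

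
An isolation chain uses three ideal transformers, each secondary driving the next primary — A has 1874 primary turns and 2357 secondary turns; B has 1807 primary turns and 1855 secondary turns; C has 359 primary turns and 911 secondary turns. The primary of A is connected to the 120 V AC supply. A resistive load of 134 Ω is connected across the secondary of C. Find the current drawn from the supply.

I_supply ≈ 9.61 A

After A: V = 120.00 × 2357/1874 = 150.93 V.
After B: V = 150.93 × 1855/1807 = 154.94 V.
After C: V = 154.94 × 911/359 = 393.17 V.
I_load = 393.17/134 = 2.9341 A, so P_out = 393.17 × 2.9341 = 1153.6 W.
All ideal ⇒ P_in = P_out, so I_supply = 1153.6/120 = 9.61 A.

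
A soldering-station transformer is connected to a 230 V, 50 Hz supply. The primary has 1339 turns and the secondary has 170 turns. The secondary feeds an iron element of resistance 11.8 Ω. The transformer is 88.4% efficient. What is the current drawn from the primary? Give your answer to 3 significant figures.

V_s = 230 × 170/1339 = 29.201 V.
I_s = V_s/R = 29.201/11.8 = 2.4747 A.
P_out = V_s I_s = 29.201 × 2.4747 = 72.262 W.
P_in = P_out/η = 72.262/0.884 = 81.744 W.
I_p = P_in/V_p = 81.744/230 = 0.355 A.

I_p ≈ 0.355 A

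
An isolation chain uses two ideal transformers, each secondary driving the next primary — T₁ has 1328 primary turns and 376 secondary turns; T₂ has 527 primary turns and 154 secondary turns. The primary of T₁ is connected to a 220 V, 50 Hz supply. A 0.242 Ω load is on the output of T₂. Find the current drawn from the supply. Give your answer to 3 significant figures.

I_supply ≈ 6.22 A

Secondary of T₁: V = 220.00 × 376/1328 = 62.289 V.
Secondary of T₂: V = 62.289 × 154/527 = 18.202 V.
I_load = 18.202/0.242 = 75.215 A, so P_out = 18.202 × 75.215 = 1369.1 W.
All ideal ⇒ P_in = P_out, so I_supply = 1369.1/220 = 6.22 A.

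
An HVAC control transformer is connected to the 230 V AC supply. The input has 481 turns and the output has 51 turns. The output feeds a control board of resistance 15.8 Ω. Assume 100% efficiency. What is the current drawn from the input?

I_in ≈ 0.164 A

V_out = V_in × N_out/N_in = 230 × 51/481 = 24.387 V.
I_out = V_out/R = 24.387/15.8 = 1.5435 A.
For an ideal transformer I_in N_in = I_out N_out, so I_in = 1.5435 × 51/481 = 0.164 A.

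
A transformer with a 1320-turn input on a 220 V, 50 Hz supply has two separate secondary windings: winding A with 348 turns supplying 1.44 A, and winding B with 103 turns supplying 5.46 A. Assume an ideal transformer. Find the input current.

V_A = 220 × 348/1320 = 58.000 V; V_B = 220 × 103/1320 = 17.167 V.
P_out = V_A I_A + V_B I_B = 58.000×1.44 + 17.167×5.46 = 83.520 + 93.730 = 177.25 W.
Ideal ⇒ P_in = P_out, so I_in = P_out/V_in = 177.25/220 = 0.806 A.

I_in ≈ 0.806 A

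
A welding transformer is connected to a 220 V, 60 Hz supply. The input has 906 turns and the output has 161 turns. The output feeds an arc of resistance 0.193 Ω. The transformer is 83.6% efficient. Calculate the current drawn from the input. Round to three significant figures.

I_in ≈ 43.1 A

V_out = 220 × 161/906 = 39.095 V.
I_out = V_out/R = 39.095/0.193 = 202.56 A.
P_out = V_out I_out = 39.095 × 202.56 = 7919.2 W.
P_in = P_out/η = 7919.2/0.836 = 9472.8 W.
I_in = P_in/V_in = 9472.8/220 = 43.1 A.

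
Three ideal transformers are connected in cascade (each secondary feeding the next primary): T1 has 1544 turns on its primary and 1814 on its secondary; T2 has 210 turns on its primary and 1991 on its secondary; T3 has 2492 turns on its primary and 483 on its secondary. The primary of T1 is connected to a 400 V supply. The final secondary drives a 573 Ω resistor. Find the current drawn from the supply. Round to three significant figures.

I_supply ≈ 3.25 A

After T1: V = 400.00 × 1814/1544 = 469.95 V.
After T2: V = 469.95 × 1991/210 = 4455.6 V.
After T3: V = 4455.6 × 483/2492 = 863.58 V.
I_load = 863.58/573 = 1.5071 A, so P_out = 863.58 × 1.5071 = 1301.5 W.
All ideal ⇒ P_in = P_out, so I_supply = 1301.5/400 = 3.25 A.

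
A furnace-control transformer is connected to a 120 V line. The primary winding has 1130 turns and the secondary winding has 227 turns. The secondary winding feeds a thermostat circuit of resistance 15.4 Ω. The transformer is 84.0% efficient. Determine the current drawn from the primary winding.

I_p ≈ 0.374 A

V_s = 120 × 227/1130 = 24.106 V.
I_s = V_s/R = 24.106/15.4 = 1.5653 A.
P_out = V_s I_s = 24.106 × 1.5653 = 37.734 W.
P_in = P_out/η = 37.734/0.840 = 44.922 W.
I_p = P_in/V_p = 44.922/120 = 0.374 A.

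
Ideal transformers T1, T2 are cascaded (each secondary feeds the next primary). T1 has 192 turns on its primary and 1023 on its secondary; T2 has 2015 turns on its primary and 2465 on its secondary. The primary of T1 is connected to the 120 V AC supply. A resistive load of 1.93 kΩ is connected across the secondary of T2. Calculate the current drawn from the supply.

I_supply ≈ 2.64 A

After T1: V = 120.00 × 1023/192 = 639.38 V.
After T2: V = 639.38 × 2465/2015 = 782.16 V.
I_load = 782.16/1930 = 0.40527 A, so P_out = 782.16 × 0.40527 = 316.98 W.
All ideal ⇒ P_in = P_out, so I_supply = 316.98/120 = 2.64 A.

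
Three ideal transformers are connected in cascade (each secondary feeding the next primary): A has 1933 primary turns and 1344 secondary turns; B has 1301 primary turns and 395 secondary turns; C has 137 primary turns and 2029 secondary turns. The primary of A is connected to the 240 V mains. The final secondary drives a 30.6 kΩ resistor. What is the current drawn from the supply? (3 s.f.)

Secondary of A: V = 240.00 × 1344/1933 = 166.87 V.
Secondary of B: V = 166.87 × 395/1301 = 50.664 V.
Secondary of C: V = 50.664 × 2029/137 = 750.34 V.
I_load = 750.34/30600 = 0.024521 A, so P_out = 750.34 × 0.024521 = 18.399 W.
All ideal ⇒ P_in = P_out, so I_supply = 18.399/240 = 0.0767 A.

I_supply ≈ 0.0767 A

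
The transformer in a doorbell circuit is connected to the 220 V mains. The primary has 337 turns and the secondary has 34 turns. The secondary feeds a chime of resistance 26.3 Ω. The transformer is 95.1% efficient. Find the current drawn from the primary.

I_p ≈ 0.0895 A

V_s = 220 × 34/337 = 22.196 V.
I_s = V_s/R = 22.196/26.3 = 0.84395 A.
P_out = V_s I_s = 22.196 × 0.84395 = 18.732 W.
P_in = P_out/η = 18.732/0.951 = 19.697 W.
I_p = P_in/V_p = 19.697/220 = 0.0895 A.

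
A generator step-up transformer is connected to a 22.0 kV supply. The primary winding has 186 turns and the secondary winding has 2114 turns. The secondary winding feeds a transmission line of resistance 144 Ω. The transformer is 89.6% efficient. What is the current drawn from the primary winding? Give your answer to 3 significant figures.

I_p ≈ 22000 A

V_s = 22000 × 2114/186 = 250040 V.
I_s = V_s/R = 250040/144 = 1736.4 A.
P_out = V_s I_s = 250040 × 1736.4 = 4.3418×10^8 W.
P_in = P_out/η = 4.3418×10^8/0.896 = 4.8457×10^8 W.
I_p = P_in/V_p = 4.8457×10^8/22000 = 22000 A.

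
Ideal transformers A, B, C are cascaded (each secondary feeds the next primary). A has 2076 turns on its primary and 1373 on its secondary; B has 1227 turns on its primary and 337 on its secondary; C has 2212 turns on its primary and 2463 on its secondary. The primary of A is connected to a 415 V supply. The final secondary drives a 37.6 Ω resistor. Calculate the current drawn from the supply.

I_supply ≈ 0.452 A

Secondary of A: V = 415.00 × 1373/2076 = 274.47 V.
Secondary of B: V = 274.47 × 337/1227 = 75.384 V.
Secondary of C: V = 75.384 × 2463/2212 = 83.937 V.
I_load = 83.937/37.6 = 2.2324 A, so P_out = 83.937 × 2.2324 = 187.38 W.
All ideal ⇒ P_in = P_out, so I_supply = 187.38/415 = 0.452 A.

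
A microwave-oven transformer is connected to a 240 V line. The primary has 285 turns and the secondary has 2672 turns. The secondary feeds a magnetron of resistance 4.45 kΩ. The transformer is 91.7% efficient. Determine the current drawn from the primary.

V_s = 240 × 2672/285 = 2250.1 V.
I_s = V_s/R = 2250.1/4450 = 0.50564 A.
P_out = V_s I_s = 2250.1 × 0.50564 = 1137.7 W.
P_in = P_out/η = 1137.7/0.917 = 1240.7 W.
I_p = P_in/V_p = 1240.7/240 = 5.17 A.

I_p ≈ 5.17 A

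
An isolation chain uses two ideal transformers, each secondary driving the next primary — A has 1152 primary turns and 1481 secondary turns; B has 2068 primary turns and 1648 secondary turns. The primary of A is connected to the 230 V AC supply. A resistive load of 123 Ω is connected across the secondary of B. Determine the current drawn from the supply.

I_supply ≈ 1.96 A

After A: V = 230.00 × 1481/1152 = 295.69 V.
After B: V = 295.69 × 1648/2068 = 235.63 V.
I_load = 235.63/123 = 1.9157 A, so P_out = 235.63 × 1.9157 = 451.41 W.
All ideal ⇒ P_in = P_out, so I_supply = 451.41/230 = 1.96 A.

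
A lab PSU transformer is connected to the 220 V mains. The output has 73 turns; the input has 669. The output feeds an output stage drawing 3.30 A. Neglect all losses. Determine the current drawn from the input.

For an ideal transformer I_in N_in = I_out N_out, so I_in = 3.30 × 73/669 = 0.360 A.

I_in ≈ 0.360 A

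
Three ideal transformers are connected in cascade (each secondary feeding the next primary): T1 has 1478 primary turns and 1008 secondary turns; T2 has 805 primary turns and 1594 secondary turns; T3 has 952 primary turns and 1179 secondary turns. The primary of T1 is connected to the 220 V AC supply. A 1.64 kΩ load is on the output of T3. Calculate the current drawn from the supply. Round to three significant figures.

I_supply ≈ 0.375 A

After T1: V = 220.00 × 1008/1478 = 150.04 V.
After T2: V = 150.04 × 1594/805 = 297.10 V.
After T3: V = 297.10 × 1179/952 = 367.94 V.
I_load = 367.94/1640 = 0.22435 A, so P_out = 367.94 × 0.22435 = 82.549 W.
All ideal ⇒ P_in = P_out, so I_supply = 82.549/220 = 0.375 A.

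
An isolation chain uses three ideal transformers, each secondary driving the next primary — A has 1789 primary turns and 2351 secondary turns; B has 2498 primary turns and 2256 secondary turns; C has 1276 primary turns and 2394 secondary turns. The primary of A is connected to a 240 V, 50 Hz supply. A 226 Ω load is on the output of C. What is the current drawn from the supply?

I_supply ≈ 5.27 A

Secondary of A: V = 240.00 × 2351/1789 = 315.39 V.
Secondary of B: V = 315.39 × 2256/2498 = 284.84 V.
Secondary of C: V = 284.84 × 2394/1276 = 534.41 V.
I_load = 534.41/226 = 2.3646 A, so P_out = 534.41 × 2.3646 = 1263.7 W.
All ideal ⇒ P_in = P_out, so I_supply = 1263.7/240 = 5.27 A.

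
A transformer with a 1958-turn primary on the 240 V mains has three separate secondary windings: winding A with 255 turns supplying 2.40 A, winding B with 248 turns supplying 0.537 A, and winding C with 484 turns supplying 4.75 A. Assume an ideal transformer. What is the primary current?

I_p ≈ 1.55 A

V_A = 240 × 255/1958 = 31.256 V; V_B = 240 × 248/1958 = 30.398 V; V_C = 240 × 484/1958 = 59.326 V.
P_out = V_A I_A + V_B I_B + V_C I_C = 31.256×2.40 + 30.398×0.537 + 59.326×4.75 = 75.015 + 16.324 + 281.80 = 373.14 W.
Ideal ⇒ P_in = P_out, so I_p = P_out/V_p = 373.14/240 = 1.55 A.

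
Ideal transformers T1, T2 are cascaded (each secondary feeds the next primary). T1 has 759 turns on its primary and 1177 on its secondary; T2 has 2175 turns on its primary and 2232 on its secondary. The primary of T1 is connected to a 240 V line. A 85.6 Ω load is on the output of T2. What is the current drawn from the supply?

I_supply ≈ 7.10 A

Secondary of T1: V = 240.00 × 1177/759 = 372.17 V.
Secondary of T2: V = 372.17 × 2232/2175 = 381.93 V.
I_load = 381.93/85.6 = 4.4618 A, so P_out = 381.93 × 4.4618 = 1704.1 W.
All ideal ⇒ P_in = P_out, so I_supply = 1704.1/240 = 7.10 A.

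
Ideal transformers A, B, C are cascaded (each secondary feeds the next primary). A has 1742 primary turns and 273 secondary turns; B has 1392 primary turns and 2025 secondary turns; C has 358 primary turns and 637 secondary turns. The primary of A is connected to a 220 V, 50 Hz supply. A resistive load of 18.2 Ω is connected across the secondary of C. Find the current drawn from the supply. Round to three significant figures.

I_supply ≈ 1.99 A

After A: V = 220.00 × 273/1742 = 34.478 V.
After B: V = 34.478 × 2025/1392 = 50.156 V.
After C: V = 50.156 × 637/358 = 89.244 V.
I_load = 89.244/18.2 = 4.9035 A, so P_out = 89.244 × 4.9035 = 437.61 W.
All ideal ⇒ P_in = P_out, so I_supply = 437.61/220 = 1.99 A.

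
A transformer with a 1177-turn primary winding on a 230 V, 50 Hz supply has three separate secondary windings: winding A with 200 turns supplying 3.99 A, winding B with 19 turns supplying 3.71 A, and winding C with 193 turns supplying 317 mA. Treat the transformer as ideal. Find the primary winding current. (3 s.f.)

I_p ≈ 0.790 A

V_A = 230 × 200/1177 = 39.082 V; V_B = 230 × 19/1177 = 3.7128 V; V_C = 230 × 193/1177 = 37.715 V.
P_out = V_A I_A + V_B I_B + V_C I_C = 39.082×3.99 + 3.7128×3.71 + 37.715×0.317 = 155.94 + 13.775 + 11.956 = 181.67 W.
Ideal ⇒ P_in = P_out, so I_p = P_out/V_p = 181.67/230 = 0.790 A.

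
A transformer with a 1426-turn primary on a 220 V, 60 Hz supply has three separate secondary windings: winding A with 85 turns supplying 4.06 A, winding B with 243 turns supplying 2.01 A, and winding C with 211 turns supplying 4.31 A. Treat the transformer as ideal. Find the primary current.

V_A = 220 × 85/1426 = 13.114 V; V_B = 220 × 243/1426 = 37.489 V; V_C = 220 × 211/1426 = 32.553 V.
P_out = V_A I_A + V_B I_B + V_C I_C = 13.114×4.06 + 37.489×2.01 + 32.553×4.31 = 53.241 + 75.354 + 140.30 = 268.90 W.
Ideal ⇒ P_in = P_out, so I_p = P_out/V_p = 268.90/220 = 1.22 A.

I_p ≈ 1.22 A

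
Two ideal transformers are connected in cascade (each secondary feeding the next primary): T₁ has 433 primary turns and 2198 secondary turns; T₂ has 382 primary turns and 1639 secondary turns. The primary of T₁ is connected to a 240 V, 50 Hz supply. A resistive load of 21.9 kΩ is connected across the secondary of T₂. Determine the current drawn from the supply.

Secondary of T₁: V = 240.00 × 2198/433 = 1218.3 V.
Secondary of T₂: V = 1218.3 × 1639/382 = 5227.2 V.
I_load = 5227.2/21900 = 0.23868 A, so P_out = 5227.2 × 0.23868 = 1247.6 W.
All ideal ⇒ P_in = P_out, so I_supply = 1247.6/240 = 5.20 A.

I_supply ≈ 5.20 A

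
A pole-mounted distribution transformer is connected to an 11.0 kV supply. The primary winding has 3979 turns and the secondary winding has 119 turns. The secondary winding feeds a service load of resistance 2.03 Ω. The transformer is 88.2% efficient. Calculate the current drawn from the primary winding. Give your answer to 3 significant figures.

V_s = 11000 × 119/3979 = 328.98 V.
I_s = V_s/R = 328.98/2.03 = 162.06 A.
P_out = V_s I_s = 328.98 × 162.06 = 53313 W.
P_in = P_out/η = 53313/0.882 = 60446 W.
I_p = P_in/V_p = 60446/11000 = 5.50 A.

I_p ≈ 5.50 A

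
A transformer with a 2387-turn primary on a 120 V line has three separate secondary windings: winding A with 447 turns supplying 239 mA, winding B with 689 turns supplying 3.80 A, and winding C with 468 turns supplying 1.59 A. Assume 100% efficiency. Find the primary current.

I_p ≈ 1.45 A

V_A = 120 × 447/2387 = 22.472 V; V_B = 120 × 689/2387 = 34.638 V; V_C = 120 × 468/2387 = 23.527 V.
P_out = V_A I_A + V_B I_B + V_C I_C = 22.472×0.239 + 34.638×3.80 + 23.527×1.59 = 5.3707 + 131.62 + 37.409 = 174.40 W.
Ideal ⇒ P_in = P_out, so I_p = P_out/V_p = 174.40/120 = 1.45 A.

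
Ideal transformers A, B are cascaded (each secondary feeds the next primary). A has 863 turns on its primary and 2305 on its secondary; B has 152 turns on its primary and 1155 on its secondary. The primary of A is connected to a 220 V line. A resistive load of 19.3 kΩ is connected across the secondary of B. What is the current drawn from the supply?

I_supply ≈ 4.70 A

After A: V = 220.00 × 2305/863 = 587.60 V.
After B: V = 587.60 × 1155/152 = 4465.0 V.
I_load = 4465.0/19300 = 0.23135 A, so P_out = 4465.0 × 0.23135 = 1033.0 W.
All ideal ⇒ P_in = P_out, so I_supply = 1033.0/220 = 4.70 A.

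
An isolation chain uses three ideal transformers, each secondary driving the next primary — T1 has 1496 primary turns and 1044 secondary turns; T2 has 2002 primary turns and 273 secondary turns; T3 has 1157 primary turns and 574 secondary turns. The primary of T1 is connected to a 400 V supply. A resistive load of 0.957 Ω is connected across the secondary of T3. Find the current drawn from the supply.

I_supply ≈ 0.932 A

After T1: V = 400.00 × 1044/1496 = 279.14 V.
After T2: V = 279.14 × 273/2002 = 38.065 V.
After T3: V = 38.065 × 574/1157 = 18.885 V.
I_load = 18.885/0.957 = 19.733 A, so P_out = 18.885 × 19.733 = 372.65 W.
All ideal ⇒ P_in = P_out, so I_supply = 372.65/400 = 0.932 A.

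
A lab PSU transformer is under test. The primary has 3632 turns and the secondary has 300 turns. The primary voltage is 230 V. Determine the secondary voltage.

V_s ≈ 19.0 V

V_s/V_p = N_s/N_p, so V_s = 230 × 300/3632 = 19.0 V.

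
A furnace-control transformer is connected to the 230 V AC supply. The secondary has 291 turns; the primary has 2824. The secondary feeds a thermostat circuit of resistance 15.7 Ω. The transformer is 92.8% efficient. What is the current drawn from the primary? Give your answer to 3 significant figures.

V_s = 230 × 291/2824 = 23.700 V.
I_s = V_s/R = 23.700/15.7 = 1.5096 A.
P_out = V_s I_s = 23.700 × 1.5096 = 35.778 W.
P_in = P_out/η = 35.778/0.928 = 38.554 W.
I_p = P_in/V_p = 38.554/230 = 0.168 A.

I_p ≈ 0.168 A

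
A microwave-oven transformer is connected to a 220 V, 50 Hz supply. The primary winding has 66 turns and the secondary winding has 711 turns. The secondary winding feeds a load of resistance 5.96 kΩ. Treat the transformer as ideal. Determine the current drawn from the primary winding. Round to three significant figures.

I_p ≈ 4.28 A

V_s = V_p × N_s/N_p = 220 × 711/66 = 2370.0 V.
I_s = V_s/R = 2370.0/5960 = 0.39765 A.
For an ideal transformer I_p N_p = I_s N_s, so I_p = 0.39765 × 711/66 = 4.28 A.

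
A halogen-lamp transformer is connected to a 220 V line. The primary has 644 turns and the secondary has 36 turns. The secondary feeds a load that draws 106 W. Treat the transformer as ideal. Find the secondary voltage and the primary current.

V_s ≈ 12.3 V, I_p ≈ 0.482 A

V_s = V_p × N_s/N_p = 220 × 36/644 = 12.298 V.
I_s = P/V_s = 106/12.298 = 8.6192 A.
I_p = I_s × N_s/N_p = 8.6192 × 36/644 = 0.482 A.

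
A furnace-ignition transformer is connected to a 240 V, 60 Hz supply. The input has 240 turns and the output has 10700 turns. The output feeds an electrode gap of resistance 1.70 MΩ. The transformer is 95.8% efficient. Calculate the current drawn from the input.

I_in ≈ 0.293 A

V_out = 240 × 10700/240 = 10700 V.
I_out = V_out/R = 10700/(1.70×10^6) = 0.0062941 A.
P_out = V_out I_out = 10700 × 0.0062941 = 67.347 W.
P_in = P_out/η = 67.347/0.958 = 70.300 W.
I_in = P_in/V_in = 70.300/240 = 0.293 A.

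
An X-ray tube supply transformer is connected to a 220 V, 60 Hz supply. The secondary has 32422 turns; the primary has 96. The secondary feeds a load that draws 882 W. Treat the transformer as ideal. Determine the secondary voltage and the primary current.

V_s = V_p × N_s/N_p = 220 × 32422/96 = 74300 V.
I_s = P/V_s = 882/74300 = 0.011871 A.
I_p = I_s × N_s/N_p = 0.011871 × 32422/96 = 4.01 A.

V_s ≈ 74300 V, I_p ≈ 4.01 A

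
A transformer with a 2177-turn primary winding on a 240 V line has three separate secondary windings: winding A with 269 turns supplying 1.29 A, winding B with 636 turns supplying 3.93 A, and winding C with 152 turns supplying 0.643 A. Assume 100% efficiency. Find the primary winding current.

V_A = 240 × 269/2177 = 29.655 V; V_B = 240 × 636/2177 = 70.115 V; V_C = 240 × 152/2177 = 16.757 V.
P_out = V_A I_A + V_B I_B + V_C I_C = 29.655×1.29 + 70.115×3.93 + 16.757×0.643 = 38.256 + 275.55 + 10.775 = 324.58 W.
Ideal ⇒ P_in = P_out, so I_p = P_out/V_p = 324.58/240 = 1.35 A.

I_p ≈ 1.35 A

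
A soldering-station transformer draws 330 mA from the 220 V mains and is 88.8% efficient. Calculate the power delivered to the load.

P_out ≈ 64.5 W

P_in = V_p I_p = 220 × 0.330 = 72.600 W.
P_out = η P_in = 0.888 × 72.600 = 64.5 W.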